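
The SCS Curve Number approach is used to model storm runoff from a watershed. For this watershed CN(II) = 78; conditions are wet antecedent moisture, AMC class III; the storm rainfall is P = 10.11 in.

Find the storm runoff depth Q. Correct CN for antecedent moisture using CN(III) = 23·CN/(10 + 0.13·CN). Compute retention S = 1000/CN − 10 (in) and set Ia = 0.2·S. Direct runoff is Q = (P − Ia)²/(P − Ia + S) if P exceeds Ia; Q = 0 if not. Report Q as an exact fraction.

Wet (AMC III): CN(III) = 23·78/(10 + 0.13·78) = 1794/(1007/50) = 89700/1007 ≈ 89.076
Retention S: 1000/CN − 10 with CN=89.076 → S = 1100/897 ≈ 1.226 in
Ia = 0.2·(1100/897) = 220/897 in ≈ 0.245 in
Excess rainfall: 10.110 − 0.245 = 9.865 in; P > Ia so Q > 0
Q: (884867/89700)² ÷ (994867/89700) = 782989607689/89239569900 in (≈ 8.774 in)

Q = 782989607689/89239569900 in ≈ 8.774 in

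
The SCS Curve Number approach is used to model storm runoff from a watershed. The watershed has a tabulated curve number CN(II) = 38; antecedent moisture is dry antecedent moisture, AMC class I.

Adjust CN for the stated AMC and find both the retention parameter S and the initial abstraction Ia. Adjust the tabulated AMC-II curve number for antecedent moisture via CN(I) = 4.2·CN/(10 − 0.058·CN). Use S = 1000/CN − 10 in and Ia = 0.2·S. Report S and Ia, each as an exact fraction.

CN(I) from CN(II)=38: (4.2·38)/(10 − 0.058·38) = 39900/1949 ≈ 20.472
S = 1000/(39900/1949) − 10 = 15500/399 in ≈ 38.847 in
Initial abstraction Ia = S/5 = (15500/399)/5 = 3100/399 ≈ 7.769 in

S = 15500/399 in ≈ 38.847 in; Ia = 3100/399 in ≈ 7.769 in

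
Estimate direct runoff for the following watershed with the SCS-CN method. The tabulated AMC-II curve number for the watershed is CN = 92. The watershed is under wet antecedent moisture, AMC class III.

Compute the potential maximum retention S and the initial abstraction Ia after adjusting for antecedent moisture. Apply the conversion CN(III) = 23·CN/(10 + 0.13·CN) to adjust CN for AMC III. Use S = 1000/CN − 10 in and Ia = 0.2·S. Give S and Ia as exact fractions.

S = 200/529 in ≈ 0.378 in; Ia = 40/529 in ≈ 0.076 in

Wet (AMC III): CN(III) = 23·92/(10 + 0.13·92) = 2116/(549/25) = 52900/549 ≈ 96.357
Retention S: 1000/CN − 10 with CN=96.357 → S = 200/529 ≈ 0.378 in
Initial abstraction Ia = S/5 = (200/529)/5 = 40/529 ≈ 0.076 in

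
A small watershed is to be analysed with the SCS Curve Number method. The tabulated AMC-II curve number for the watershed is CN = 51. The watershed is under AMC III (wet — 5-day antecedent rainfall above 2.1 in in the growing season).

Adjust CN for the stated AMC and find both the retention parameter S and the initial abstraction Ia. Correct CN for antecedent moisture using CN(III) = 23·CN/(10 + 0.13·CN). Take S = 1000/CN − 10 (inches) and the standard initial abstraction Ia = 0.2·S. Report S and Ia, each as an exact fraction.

S = 4900/1173 in ≈ 4.177 in; Ia = 980/1173 in ≈ 0.835 in

CN(III) from CN(II)=51: (23·51)/(10 + 0.13·51) = 117300/1663 ≈ 70.535
S = 1000/(117300/1663) − 10 = 4900/1173 in ≈ 4.177 in
Ia = 0.2S: 0.2·4.177 = 0.835 in (exactly 980/1173)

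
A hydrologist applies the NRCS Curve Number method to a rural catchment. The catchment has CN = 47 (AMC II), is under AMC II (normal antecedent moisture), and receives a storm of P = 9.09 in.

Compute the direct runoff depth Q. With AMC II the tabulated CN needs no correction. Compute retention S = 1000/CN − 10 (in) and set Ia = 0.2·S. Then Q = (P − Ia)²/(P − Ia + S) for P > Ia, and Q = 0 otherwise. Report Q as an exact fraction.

Average conditions: CN = 47 (no AMC adjustment).
Retention S: 1000/CN − 10 with CN=47.000 → S = 530/47 ≈ 11.277 in
Ia = 0.2·(530/47) = 106/47 in ≈ 2.255 in
Since P=9.090 > Ia=2.255: effective rainfall P−Ia = 32123/4700 in
Runoff Q = (P−Ia)²/(P−Ia+S) = (6.835)²/(6.835+11.277) = 1031887129/400078100 ≈ 2.579 in

Q = 1031887129/400078100 in ≈ 2.579 in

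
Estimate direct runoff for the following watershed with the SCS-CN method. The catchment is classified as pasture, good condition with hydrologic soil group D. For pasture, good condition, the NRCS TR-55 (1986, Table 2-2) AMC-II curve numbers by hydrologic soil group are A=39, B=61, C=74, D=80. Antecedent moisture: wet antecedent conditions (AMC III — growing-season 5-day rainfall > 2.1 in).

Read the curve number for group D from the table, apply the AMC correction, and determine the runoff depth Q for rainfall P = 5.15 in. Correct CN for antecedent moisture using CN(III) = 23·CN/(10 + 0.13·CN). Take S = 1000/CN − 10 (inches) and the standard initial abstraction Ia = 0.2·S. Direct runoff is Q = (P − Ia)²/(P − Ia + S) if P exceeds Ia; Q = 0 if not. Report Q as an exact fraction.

NRCS table: pasture, good condition, soil group D → CN(II) = 80
Adjust CN=80 to AMC III: 23·80/(10 + 0.13·80) → 1840 ÷ (102/5) = 4600/51 ≈ 90.196
S = 1000/(4600/51) − 10 = 25/23 in ≈ 1.087 in
Initial abstraction Ia = S/5 = (25/23)/5 = 5/23 ≈ 0.217 in
Excess rainfall: 5.150 − 0.217 = 4.933 in; P > Ia so Q > 0
Q: (2269/460)² ÷ (2769/460) = 5148361/1273740 in (≈ 4.042 in)

Q = 5148361/1273740 in ≈ 4.042 in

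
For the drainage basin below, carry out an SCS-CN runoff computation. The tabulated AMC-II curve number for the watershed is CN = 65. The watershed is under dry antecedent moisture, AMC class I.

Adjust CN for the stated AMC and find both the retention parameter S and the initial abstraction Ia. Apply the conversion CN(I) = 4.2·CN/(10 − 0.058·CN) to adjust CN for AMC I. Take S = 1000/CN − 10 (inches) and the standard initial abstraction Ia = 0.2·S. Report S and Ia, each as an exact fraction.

S = 500/39 in ≈ 12.821 in; Ia = 100/39 in ≈ 2.564 in

CN(I) from CN(II)=65: (4.2·65)/(10 − 0.058·65) = 3900/89 ≈ 43.820
Max retention: S = 1000/(3900/89) − 10 = 500/39 in (≈ 12.821 in)
Ia = 0.2S: 0.2·12.821 = 2.564 in (exactly 100/39)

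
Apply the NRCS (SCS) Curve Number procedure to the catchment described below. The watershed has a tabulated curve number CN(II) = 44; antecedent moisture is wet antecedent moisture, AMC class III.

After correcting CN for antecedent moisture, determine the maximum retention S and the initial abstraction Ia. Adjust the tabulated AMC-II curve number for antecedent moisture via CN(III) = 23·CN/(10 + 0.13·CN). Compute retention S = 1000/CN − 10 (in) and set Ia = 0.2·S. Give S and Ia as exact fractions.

S = 1400/253 in ≈ 5.534 in; Ia = 280/253 in ≈ 1.107 in

CN(III) from CN(II)=44: (23·44)/(10 + 0.13·44) = 25300/393 ≈ 64.377
Max retention: S = 1000/(25300/393) − 10 = 1400/253 in (≈ 5.534 in)
Initial abstraction Ia = S/5 = (1400/253)/5 = 280/253 ≈ 1.107 in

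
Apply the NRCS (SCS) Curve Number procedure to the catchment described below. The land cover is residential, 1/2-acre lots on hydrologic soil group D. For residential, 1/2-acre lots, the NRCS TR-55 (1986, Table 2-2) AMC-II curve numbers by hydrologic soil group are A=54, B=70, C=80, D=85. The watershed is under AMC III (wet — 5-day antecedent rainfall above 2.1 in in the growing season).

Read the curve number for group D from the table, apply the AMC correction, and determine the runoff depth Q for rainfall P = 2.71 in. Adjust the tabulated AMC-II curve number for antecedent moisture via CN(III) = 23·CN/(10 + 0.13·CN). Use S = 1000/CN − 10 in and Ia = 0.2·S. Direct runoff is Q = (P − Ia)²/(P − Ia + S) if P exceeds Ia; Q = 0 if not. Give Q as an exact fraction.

Q = 9992201521/5081475100 in ≈ 1.966 in

NRCS table: residential, 1/2-acre lots, soil group D → CN(II) = 85
Wet (AMC III): CN(III) = 23·85/(10 + 0.13·85) = 1955/(421/20) = 39100/421 ≈ 92.874
S = 1000/(39100/421) − 10 = 300/391 in ≈ 0.767 in
Ia = 0.2·(300/391) = 60/391 in ≈ 0.153 in
Excess rainfall: 2.710 − 0.153 = 2.557 in; P > Ia so Q > 0
Runoff Q = (P−Ia)²/(P−Ia+S) = (2.557)²/(2.557+0.767) = 9992201521/5081475100 ≈ 1.966 in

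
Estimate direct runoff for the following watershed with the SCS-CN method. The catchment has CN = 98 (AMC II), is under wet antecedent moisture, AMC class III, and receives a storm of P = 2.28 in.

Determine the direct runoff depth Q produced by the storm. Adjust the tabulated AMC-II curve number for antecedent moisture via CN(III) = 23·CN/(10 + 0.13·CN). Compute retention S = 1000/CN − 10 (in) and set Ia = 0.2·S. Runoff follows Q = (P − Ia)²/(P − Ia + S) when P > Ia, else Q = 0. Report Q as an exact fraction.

Q = 4062660121/1866283825 in ≈ 2.177 in

Adjust CN=98 to AMC III: 23·98/(10 + 0.13·98) → 2254 ÷ (1137/50) = 112700/1137 ≈ 99.120
Retention S: 1000/CN − 10 with CN=99.120 → S = 100/1127 ≈ 0.089 in
Ia = 0.2S: 0.2·0.089 = 0.018 in (exactly 20/1127)
P − Ia = 2.280 − 0.018 = 63739/28175 ≈ 2.262 in (> 0, runoff occurs)
Runoff Q = (P−Ia)²/(P−Ia+S) = (2.262)²/(2.262+0.089) = 4062660121/1866283825 ≈ 2.177 in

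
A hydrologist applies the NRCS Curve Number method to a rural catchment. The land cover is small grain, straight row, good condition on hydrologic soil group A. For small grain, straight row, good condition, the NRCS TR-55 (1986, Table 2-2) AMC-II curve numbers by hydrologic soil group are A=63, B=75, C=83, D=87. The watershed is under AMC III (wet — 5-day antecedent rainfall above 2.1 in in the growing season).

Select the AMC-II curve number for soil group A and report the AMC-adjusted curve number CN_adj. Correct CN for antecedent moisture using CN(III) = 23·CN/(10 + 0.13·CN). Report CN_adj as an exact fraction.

CN_adj = 144900/1819 ≈ 79.659

NRCS table: small grain, straight row, good condition, soil group A → CN(II) = 63
Adjust CN=63 to AMC III: 23·63/(10 + 0.13·63) → 1449 ÷ (1819/100) = 144900/1819 ≈ 79.659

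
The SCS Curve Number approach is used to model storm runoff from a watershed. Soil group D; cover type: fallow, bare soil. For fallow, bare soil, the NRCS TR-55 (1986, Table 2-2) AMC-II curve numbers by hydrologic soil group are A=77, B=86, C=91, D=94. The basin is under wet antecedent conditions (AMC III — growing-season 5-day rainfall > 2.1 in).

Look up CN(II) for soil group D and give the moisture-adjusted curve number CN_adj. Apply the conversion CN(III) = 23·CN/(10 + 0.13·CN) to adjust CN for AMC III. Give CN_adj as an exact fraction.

CN_adj = 108100/1111 ≈ 97.300

NRCS table: fallow, bare soil, soil group D → CN(II) = 94
Wet (AMC III): CN(III) = 23·94/(10 + 0.13·94) = 2162/(1111/50) = 108100/1111 ≈ 97.300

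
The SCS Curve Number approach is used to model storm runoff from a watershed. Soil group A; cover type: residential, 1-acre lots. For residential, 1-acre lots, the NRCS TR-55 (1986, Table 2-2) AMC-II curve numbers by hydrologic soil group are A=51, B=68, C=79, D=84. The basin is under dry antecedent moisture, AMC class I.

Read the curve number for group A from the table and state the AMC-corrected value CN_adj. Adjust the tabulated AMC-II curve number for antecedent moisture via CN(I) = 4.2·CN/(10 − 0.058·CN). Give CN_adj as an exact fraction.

CN_adj = 15300/503 ≈ 30.417

NRCS table: residential, 1-acre lots, soil group A → CN(II) = 51
Dry (AMC I): CN(I) = 4.2·51/(10 − 0.058·51) = (1071/5)/(3521/500) = 15300/503 ≈ 30.417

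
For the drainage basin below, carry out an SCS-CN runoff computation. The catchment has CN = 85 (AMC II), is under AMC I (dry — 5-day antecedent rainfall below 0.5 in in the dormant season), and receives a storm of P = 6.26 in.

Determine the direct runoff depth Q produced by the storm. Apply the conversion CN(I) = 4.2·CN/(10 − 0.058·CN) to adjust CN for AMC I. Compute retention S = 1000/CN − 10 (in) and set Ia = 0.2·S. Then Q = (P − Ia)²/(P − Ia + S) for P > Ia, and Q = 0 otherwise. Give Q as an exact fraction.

CN(I) from CN(II)=85: (4.2·85)/(10 − 0.058·85) = 11900/169 ≈ 70.414
Max retention: S = 1000/(11900/169) − 10 = 500/119 in (≈ 4.202 in)
Initial abstraction Ia = S/5 = (500/119)/5 = 100/119 ≈ 0.840 in
Excess rainfall: 6.260 − 0.840 = 5.420 in; P > Ia so Q > 0
Runoff Q = (P−Ia)²/(P−Ia+S) = (5.420)²/(5.420+4.202) = 1039869009/340619650 ≈ 3.053 in

Q = 1039869009/340619650 in ≈ 3.053 in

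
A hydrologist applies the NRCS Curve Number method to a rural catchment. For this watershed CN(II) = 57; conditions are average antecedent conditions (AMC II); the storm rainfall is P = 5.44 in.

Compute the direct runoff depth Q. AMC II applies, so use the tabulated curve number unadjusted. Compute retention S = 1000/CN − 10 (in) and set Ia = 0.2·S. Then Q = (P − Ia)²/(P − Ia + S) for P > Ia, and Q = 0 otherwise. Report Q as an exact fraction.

Q = 7845601/5825400 in ≈ 1.347 in

Average conditions: CN = 57 (no AMC adjustment).
S = 1000/57 − 10 = 430/57 in ≈ 7.544 in
Ia = 0.2·(430/57) = 86/57 in ≈ 1.509 in
Excess rainfall: 5.440 − 1.509 = 3.931 in; P > Ia so Q > 0
Q = (5602/1425)²/((5602/1425) + 430/57) = (31382404/2030625)/(16352/1425) = 7845601/5825400 in ≈ 1.347 in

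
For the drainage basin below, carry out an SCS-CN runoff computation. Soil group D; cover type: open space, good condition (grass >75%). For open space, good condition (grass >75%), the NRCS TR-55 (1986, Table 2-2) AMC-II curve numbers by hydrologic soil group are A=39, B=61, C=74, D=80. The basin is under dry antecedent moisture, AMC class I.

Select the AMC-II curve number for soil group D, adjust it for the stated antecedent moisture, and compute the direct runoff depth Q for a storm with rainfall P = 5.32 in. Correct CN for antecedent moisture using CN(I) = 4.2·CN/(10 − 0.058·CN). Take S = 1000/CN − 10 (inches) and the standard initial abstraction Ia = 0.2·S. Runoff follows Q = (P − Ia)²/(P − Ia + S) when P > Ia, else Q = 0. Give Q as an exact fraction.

NRCS table: open space, good condition (grass >75%), soil group D → CN(II) = 80
Dry (AMC I): CN(I) = 4.2·80/(10 − 0.058·80) = 336/(134/25) = 4200/67 ≈ 62.687
S = 1000/(4200/67) − 10 = 125/21 in ≈ 5.952 in
Initial abstraction Ia = S/5 = (125/21)/5 = 25/21 ≈ 1.190 in
Since P=5.320 > Ia=1.190: effective rainfall P−Ia = 2168/525 in
Q: (2168/525)² ÷ (5293/525) = 4700224/2778825 in (≈ 1.691 in)

Q = 4700224/2778825 in ≈ 1.691 in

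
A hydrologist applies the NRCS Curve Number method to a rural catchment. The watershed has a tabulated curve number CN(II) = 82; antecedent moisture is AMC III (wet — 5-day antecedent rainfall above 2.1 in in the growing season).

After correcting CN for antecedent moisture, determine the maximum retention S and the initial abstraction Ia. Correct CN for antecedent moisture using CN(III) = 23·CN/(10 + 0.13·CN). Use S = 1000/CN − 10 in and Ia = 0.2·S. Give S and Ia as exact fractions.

Adjust CN=82 to AMC III: 23·82/(10 + 0.13·82) → 1886 ÷ (1033/50) = 94300/1033 ≈ 91.288
Max retention: S = 1000/(94300/1033) − 10 = 900/943 in (≈ 0.954 in)
Ia = 0.2S: 0.2·0.954 = 0.191 in (exactly 180/943)

S = 900/943 in ≈ 0.954 in; Ia = 180/943 in ≈ 0.191 in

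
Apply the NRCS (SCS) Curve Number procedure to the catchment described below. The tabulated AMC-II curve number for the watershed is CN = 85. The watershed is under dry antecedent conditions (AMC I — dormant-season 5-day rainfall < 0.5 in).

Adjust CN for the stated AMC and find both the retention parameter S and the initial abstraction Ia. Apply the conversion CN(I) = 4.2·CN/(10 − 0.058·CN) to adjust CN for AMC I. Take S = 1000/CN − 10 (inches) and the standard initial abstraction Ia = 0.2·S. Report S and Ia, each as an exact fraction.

Dry (AMC I): CN(I) = 4.2·85/(10 − 0.058·85) = 357/(507/100) = 11900/169 ≈ 70.414
S = 1000/(11900/169) − 10 = 500/119 in ≈ 4.202 in
Initial abstraction Ia = S/5 = (500/119)/5 = 100/119 ≈ 0.840 in

S = 500/119 in ≈ 4.202 in; Ia = 100/119 in ≈ 0.840 in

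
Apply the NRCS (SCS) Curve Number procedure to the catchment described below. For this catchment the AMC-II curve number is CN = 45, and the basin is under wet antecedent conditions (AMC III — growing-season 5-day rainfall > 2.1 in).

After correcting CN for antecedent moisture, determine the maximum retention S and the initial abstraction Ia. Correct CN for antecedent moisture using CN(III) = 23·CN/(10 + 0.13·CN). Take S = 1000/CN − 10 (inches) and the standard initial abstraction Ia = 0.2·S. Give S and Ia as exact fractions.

Wet (AMC III): CN(III) = 23·45/(10 + 0.13·45) = 1035/(317/20) = 20700/317 ≈ 65.300
Retention S: 1000/CN − 10 with CN=65.300 → S = 1100/207 ≈ 5.314 in
Initial abstraction Ia = S/5 = (1100/207)/5 = 220/207 ≈ 1.063 in

S = 1100/207 in ≈ 5.314 in; Ia = 220/207 in ≈ 1.063 in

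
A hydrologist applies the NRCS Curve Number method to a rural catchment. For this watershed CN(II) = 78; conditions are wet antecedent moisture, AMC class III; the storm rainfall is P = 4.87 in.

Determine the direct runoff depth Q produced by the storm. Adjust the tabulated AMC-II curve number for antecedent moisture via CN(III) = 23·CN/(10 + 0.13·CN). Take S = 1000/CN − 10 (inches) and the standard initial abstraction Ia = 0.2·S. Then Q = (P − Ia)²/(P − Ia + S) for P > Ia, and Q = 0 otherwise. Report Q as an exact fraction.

Q = 172091395921/47078058300 in ≈ 3.655 in

CN(III) from CN(II)=78: (23·78)/(10 + 0.13·78) = 89700/1007 ≈ 89.076
Max retention: S = 1000/(89700/1007) − 10 = 1100/897 in (≈ 1.226 in)
Ia = 0.2·(1100/897) = 220/897 in ≈ 0.245 in
Excess rainfall: 4.870 − 0.245 = 4.625 in; P > Ia so Q > 0
Runoff Q = (P−Ia)²/(P−Ia+S) = (4.625)²/(4.625+1.226) = 172091395921/47078058300 ≈ 3.655 in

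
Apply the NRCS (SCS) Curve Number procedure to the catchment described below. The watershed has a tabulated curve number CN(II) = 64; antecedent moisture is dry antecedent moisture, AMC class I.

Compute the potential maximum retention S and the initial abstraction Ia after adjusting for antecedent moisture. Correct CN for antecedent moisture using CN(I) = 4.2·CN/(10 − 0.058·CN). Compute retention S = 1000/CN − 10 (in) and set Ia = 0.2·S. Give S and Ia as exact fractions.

S = 375/28 in ≈ 13.393 in; Ia = 75/28 in ≈ 2.679 in

CN(I) from CN(II)=64: (4.2·64)/(10 − 0.058·64) = 5600/131 ≈ 42.748
S = 1000/(5600/131) − 10 = 375/28 in ≈ 13.393 in
Initial abstraction Ia = S/5 = (375/28)/5 = 75/28 ≈ 2.679 in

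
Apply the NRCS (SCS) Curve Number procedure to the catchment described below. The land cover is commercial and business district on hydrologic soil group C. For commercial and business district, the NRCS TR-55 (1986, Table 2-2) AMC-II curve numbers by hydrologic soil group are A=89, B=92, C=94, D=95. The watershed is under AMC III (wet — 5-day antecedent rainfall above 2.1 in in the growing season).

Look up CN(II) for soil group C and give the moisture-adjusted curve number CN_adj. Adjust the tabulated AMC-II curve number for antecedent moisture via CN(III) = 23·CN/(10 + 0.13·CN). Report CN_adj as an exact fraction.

NRCS table: commercial and business district, soil group C → CN(II) = 94
Adjust CN=94 to AMC III: 23·94/(10 + 0.13·94) → 2162 ÷ (1111/50) = 108100/1111 ≈ 97.300

CN_adj = 108100/1111 ≈ 97.300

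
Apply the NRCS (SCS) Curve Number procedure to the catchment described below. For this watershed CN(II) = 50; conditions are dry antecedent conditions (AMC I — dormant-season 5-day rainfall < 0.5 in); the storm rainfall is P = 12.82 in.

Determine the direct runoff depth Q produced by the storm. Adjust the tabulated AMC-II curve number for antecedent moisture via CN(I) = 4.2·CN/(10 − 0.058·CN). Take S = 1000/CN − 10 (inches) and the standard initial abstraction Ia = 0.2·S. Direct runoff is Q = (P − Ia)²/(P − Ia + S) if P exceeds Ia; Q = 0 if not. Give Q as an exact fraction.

Q = 71588521/35134050 in ≈ 2.038 in

Dry (AMC I): CN(I) = 4.2·50/(10 − 0.058·50) = 210/(71/10) = 2100/71 ≈ 29.577
Max retention: S = 1000/(2100/71) − 10 = 500/21 in (≈ 23.810 in)
Ia = 0.2·(500/21) = 100/21 in ≈ 4.762 in
Since P=12.820 > Ia=4.762: effective rainfall P−Ia = 8461/1050 in
Runoff Q = (P−Ia)²/(P−Ia+S) = (8.058)²/(8.058+23.810) = 71588521/35134050 ≈ 2.038 in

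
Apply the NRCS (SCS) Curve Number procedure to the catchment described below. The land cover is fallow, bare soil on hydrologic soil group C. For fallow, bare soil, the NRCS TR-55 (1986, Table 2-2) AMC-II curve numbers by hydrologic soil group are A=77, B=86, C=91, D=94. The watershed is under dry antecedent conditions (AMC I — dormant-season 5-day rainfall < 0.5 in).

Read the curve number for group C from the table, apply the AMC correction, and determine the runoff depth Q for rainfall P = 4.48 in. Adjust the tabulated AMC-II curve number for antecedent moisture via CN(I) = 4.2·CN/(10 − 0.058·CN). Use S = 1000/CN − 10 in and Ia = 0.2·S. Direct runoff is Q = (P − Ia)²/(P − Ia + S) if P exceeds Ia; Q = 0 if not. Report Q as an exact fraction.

Q = 254753521/100868950 in ≈ 2.526 in

NRCS table: fallow, bare soil, soil group C → CN(II) = 91
Dry (AMC I): CN(I) = 4.2·91/(10 − 0.058·91) = (1911/5)/(2361/500) = 63700/787 ≈ 80.940
Max retention: S = 1000/(63700/787) − 10 = 1500/637 in (≈ 2.355 in)
Ia = 0.2·(1500/637) = 300/637 in ≈ 0.471 in
Excess rainfall: 4.480 − 0.471 = 4.009 in; P > Ia so Q > 0
Runoff Q = (P−Ia)²/(P−Ia+S) = (4.009)²/(4.009+2.355) = 254753521/100868950 ≈ 2.526 in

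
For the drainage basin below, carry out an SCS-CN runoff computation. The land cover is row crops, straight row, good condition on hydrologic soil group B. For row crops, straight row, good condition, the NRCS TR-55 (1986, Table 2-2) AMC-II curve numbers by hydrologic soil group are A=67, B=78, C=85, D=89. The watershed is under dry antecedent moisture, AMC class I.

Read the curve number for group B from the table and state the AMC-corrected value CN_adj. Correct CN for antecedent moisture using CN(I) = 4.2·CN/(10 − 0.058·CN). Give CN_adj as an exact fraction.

NRCS table: row crops, straight row, good condition, soil group B → CN(II) = 78
CN(I) from CN(II)=78: (4.2·78)/(10 − 0.058·78) = 81900/1369 ≈ 59.825

CN_adj = 81900/1369 ≈ 59.825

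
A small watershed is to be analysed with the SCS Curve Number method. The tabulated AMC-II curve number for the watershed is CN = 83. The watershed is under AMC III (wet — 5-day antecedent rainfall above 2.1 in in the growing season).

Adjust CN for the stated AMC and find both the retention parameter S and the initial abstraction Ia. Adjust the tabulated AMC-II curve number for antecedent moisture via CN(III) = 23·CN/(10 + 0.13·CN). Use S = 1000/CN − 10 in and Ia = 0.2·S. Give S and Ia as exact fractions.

S = 1700/1909 in ≈ 0.891 in; Ia = 340/1909 in ≈ 0.178 in

Wet (AMC III): CN(III) = 23·83/(10 + 0.13·83) = 1909/(2079/100) = 190900/2079 ≈ 91.823
Retention S: 1000/CN − 10 with CN=91.823 → S = 1700/1909 ≈ 0.891 in
Ia = 0.2·(1700/1909) = 340/1909 in ≈ 0.178 in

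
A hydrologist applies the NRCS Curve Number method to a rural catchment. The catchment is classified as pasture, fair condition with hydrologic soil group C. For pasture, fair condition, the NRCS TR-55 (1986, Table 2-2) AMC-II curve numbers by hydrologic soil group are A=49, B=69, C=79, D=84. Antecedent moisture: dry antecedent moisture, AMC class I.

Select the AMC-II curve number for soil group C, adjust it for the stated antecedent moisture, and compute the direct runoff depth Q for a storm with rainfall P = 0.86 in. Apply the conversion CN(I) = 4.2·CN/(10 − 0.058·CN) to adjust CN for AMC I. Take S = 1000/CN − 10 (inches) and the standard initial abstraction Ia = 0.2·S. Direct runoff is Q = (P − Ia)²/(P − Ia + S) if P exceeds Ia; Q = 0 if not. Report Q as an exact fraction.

NRCS table: pasture, fair condition, soil group C → CN(II) = 79
Dry (AMC I): CN(I) = 4.2·79/(10 − 0.058·79) = (1659/5)/(2709/500) = 7900/129 ≈ 61.240
S = 1000/(7900/129) − 10 = 500/79 in ≈ 6.329 in
Ia = 0.2·(500/79) = 100/79 in ≈ 1.266 in
P = 0.860 ≤ Ia = 1.266 in: entire storm abstracted, Q = 0.

Q = 0 in ≈ 0.000 in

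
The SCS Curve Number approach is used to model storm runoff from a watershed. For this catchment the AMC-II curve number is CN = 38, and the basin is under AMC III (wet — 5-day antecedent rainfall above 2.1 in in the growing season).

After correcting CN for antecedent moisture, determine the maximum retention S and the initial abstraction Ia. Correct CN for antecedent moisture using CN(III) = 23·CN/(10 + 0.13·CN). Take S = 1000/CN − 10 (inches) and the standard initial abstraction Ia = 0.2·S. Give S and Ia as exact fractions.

S = 3100/437 in ≈ 7.094 in; Ia = 620/437 in ≈ 1.419 in

Wet (AMC III): CN(III) = 23·38/(10 + 0.13·38) = 874/(747/50) = 43700/747 ≈ 58.501
Max retention: S = 1000/(43700/747) − 10 = 3100/437 in (≈ 7.094 in)
Initial abstraction Ia = S/5 = (3100/437)/5 = 620/437 ≈ 1.419 in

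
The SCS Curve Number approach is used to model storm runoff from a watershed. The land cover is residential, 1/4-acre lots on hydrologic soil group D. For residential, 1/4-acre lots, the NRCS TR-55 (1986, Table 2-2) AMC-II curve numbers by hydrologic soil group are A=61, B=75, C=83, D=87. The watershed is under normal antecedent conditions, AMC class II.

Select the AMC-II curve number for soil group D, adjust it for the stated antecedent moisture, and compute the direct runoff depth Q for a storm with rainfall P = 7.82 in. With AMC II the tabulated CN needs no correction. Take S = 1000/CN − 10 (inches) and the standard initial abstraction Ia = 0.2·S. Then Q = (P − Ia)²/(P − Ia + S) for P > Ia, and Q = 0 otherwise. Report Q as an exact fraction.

NRCS table: residential, 1/4-acre lots, soil group D → CN(II) = 87
CN(II) = 87; AMC II needs no correction.
Retention S: 1000/CN − 10 with CN=87.000 → S = 130/87 ≈ 1.494 in
Initial abstraction Ia = S/5 = (130/87)/5 = 26/87 ≈ 0.299 in
Excess rainfall: 7.820 − 0.299 = 7.521 in; P > Ia so Q > 0
Q: (32717/4350)² ÷ (39217/4350) = 1070402089/170593950 in (≈ 6.275 in)

Q = 1070402089/170593950 in ≈ 6.275 in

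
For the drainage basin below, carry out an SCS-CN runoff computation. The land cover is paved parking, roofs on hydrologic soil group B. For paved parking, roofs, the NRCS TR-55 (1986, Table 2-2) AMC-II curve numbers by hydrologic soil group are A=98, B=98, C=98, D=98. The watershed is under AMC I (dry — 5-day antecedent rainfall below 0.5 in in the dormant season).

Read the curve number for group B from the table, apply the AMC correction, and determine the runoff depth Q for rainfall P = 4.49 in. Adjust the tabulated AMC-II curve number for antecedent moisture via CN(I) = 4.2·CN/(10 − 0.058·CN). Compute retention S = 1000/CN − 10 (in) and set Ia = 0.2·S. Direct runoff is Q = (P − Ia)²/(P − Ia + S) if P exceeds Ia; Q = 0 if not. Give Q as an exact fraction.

Q = 204322984441/51657960900 in ≈ 3.955 in

NRCS table: paved parking, roofs, soil group B → CN(II) = 98
Dry (AMC I): CN(I) = 4.2·98/(10 − 0.058·98) = (2058/5)/(1079/250) = 102900/1079 ≈ 95.366
Max retention: S = 1000/(102900/1079) − 10 = 500/1029 in (≈ 0.486 in)
Initial abstraction Ia = S/5 = (500/1029)/5 = 100/1029 ≈ 0.097 in
Excess rainfall: 4.490 − 0.097 = 4.393 in; P > Ia so Q > 0
Q = (452021/102900)²/((452021/102900) + 500/1029) = (204322984441/10588410000)/(502021/102900) = 204322984441/51657960900 in ≈ 3.955 in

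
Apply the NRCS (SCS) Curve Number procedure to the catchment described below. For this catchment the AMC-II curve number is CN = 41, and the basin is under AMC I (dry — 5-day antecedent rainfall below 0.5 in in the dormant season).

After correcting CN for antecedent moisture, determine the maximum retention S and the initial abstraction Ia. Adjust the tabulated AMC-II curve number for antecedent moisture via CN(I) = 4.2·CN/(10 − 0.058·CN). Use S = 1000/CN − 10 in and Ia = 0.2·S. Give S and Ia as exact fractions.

S = 29500/861 in ≈ 34.262 in; Ia = 5900/861 in ≈ 6.852 in

CN(I) from CN(II)=41: (4.2·41)/(10 − 0.058·41) = 86100/3811 ≈ 22.592
Retention S: 1000/CN − 10 with CN=22.592 → S = 29500/861 ≈ 34.262 in
Initial abstraction Ia = S/5 = (29500/861)/5 = 5900/861 ≈ 6.852 in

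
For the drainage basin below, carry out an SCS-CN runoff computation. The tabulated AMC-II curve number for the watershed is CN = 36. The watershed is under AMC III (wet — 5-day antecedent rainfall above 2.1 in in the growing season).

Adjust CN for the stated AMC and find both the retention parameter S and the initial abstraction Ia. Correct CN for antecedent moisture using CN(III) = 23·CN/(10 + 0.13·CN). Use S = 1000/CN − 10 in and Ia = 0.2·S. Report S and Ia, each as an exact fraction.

CN(III) from CN(II)=36: (23·36)/(10 + 0.13·36) = 20700/367 ≈ 56.403
Max retention: S = 1000/(20700/367) − 10 = 1600/207 in (≈ 7.729 in)
Ia = 0.2S: 0.2·7.729 = 1.546 in (exactly 320/207)

S = 1600/207 in ≈ 7.729 in; Ia = 320/207 in ≈ 1.546 in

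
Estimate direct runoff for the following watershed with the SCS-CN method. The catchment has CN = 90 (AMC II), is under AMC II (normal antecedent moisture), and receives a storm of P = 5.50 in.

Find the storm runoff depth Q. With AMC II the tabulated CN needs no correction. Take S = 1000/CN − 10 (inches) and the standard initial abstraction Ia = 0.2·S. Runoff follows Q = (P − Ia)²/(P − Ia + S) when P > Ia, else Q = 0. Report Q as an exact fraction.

Q = 1805/414 in ≈ 4.360 in

CN(II) = 90; AMC II needs no correction.
Max retention: S = 1000/90 − 10 = 10/9 in (≈ 1.111 in)
Initial abstraction Ia = S/5 = (10/9)/5 = 2/9 ≈ 0.222 in
Excess rainfall: 5.500 − 0.222 = 5.278 in; P > Ia so Q > 0
Q: (95/18)² ÷ (115/18) = 1805/414 in (≈ 4.360 in)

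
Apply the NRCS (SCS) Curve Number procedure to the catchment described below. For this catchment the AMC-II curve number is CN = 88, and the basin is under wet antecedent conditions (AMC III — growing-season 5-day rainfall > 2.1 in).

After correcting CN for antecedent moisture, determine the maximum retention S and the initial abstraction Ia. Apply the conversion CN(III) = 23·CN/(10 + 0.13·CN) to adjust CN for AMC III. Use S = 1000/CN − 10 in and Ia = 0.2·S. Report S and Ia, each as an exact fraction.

Wet (AMC III): CN(III) = 23·88/(10 + 0.13·88) = 2024/(536/25) = 6325/67 ≈ 94.403
Retention S: 1000/CN − 10 with CN=94.403 → S = 150/253 ≈ 0.593 in
Ia = 0.2·(150/253) = 30/253 in ≈ 0.119 in

S = 150/253 in ≈ 0.593 in; Ia = 30/253 in ≈ 0.119 in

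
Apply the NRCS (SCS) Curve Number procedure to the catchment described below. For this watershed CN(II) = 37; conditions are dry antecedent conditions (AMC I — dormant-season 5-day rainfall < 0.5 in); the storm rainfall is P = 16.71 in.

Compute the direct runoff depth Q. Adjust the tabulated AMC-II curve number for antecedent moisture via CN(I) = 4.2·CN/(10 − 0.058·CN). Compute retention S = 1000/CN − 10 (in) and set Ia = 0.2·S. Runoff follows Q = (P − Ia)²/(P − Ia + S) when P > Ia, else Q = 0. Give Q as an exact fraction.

Q = 112550881/74751100 in ≈ 1.506 in

Adjust CN=37 to AMC I: 4.2·37/(10 − 0.058·37) → (777/5) ÷ (3927/500) = 3700/187 ≈ 19.786
S = 1000/(3700/187) − 10 = 1500/37 in ≈ 40.541 in
Ia = 0.2S: 0.2·40.541 = 8.108 in (exactly 300/37)
Excess rainfall: 16.710 − 8.108 = 8.602 in; P > Ia so Q > 0
Q: (31827/3700)² ÷ (181827/3700) = 112550881/74751100 in (≈ 1.506 in)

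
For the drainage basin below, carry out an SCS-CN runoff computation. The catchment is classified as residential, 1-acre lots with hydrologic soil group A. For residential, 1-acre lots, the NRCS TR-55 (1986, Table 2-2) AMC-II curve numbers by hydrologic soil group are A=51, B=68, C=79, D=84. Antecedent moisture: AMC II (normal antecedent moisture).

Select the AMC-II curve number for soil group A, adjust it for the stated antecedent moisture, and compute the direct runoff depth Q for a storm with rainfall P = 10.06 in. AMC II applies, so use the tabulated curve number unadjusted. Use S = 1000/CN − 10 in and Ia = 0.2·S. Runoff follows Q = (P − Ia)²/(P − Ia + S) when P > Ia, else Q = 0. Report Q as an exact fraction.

Q = 430687009/115395150 in ≈ 3.732 in

NRCS table: residential, 1-acre lots, soil group A → CN(II) = 51
Average conditions: CN = 51 (no AMC adjustment).
Retention S: 1000/CN − 10 with CN=51.000 → S = 490/51 ≈ 9.608 in
Ia = 0.2S: 0.2·9.608 = 1.922 in (exactly 98/51)
Excess rainfall: 10.060 − 1.922 = 8.138 in; P > Ia so Q > 0
Q: (20753/2550)² ÷ (45253/2550) = 430687009/115395150 in (≈ 3.732 in)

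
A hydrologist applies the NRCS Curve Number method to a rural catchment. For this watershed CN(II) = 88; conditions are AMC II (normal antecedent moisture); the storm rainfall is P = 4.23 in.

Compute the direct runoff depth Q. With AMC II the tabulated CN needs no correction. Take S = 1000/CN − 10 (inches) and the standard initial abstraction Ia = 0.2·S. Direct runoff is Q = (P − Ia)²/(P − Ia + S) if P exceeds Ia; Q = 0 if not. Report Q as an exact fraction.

Q = 6316203/2146100 in ≈ 2.943 in

CN(II) = 88; AMC II needs no correction.
S = 1000/88 − 10 = 15/11 in ≈ 1.364 in
Ia = 0.2S: 0.2·1.364 = 0.273 in (exactly 3/11)
Excess rainfall: 4.230 − 0.273 = 3.957 in; P > Ia so Q > 0
Q = (4353/1100)²/((4353/1100) + 15/11) = (18948609/1210000)/(5853/1100) = 6316203/2146100 in ≈ 2.943 in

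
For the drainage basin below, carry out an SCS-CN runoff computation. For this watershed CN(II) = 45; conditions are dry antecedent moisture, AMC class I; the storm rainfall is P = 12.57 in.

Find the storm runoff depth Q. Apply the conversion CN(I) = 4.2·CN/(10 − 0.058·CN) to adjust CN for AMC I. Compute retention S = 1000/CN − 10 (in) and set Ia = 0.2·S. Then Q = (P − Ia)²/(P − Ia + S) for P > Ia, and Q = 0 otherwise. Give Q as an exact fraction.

Q = 16274870329/12806129700 in ≈ 1.271 in

CN(I) from CN(II)=45: (4.2·45)/(10 − 0.058·45) = 18900/739 ≈ 25.575
S = 1000/(18900/739) − 10 = 5500/189 in ≈ 29.101 in
Ia = 0.2S: 0.2·29.101 = 5.820 in (exactly 1100/189)
Excess rainfall: 12.570 − 5.820 = 6.750 in; P > Ia so Q > 0
Runoff Q = (P−Ia)²/(P−Ia+S) = (6.750)²/(6.750+29.101) = 16274870329/12806129700 ≈ 1.271 in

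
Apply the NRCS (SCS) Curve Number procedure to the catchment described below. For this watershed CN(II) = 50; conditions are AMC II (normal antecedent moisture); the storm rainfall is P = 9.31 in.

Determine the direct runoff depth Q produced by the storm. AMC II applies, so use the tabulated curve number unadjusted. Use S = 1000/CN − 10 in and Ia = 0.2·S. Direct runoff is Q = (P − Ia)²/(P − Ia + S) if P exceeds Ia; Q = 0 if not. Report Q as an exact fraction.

CN(II) = 50; AMC II needs no correction.
Retention S: 1000/CN − 10 with CN=50.000 → S = 10 ≈ 10.000 in
Initial abstraction Ia = S/5 = 10/5 = 2 ≈ 2.000 in
P − Ia = 9.310 − 2.000 = 731/100 ≈ 7.310 in (> 0, runoff occurs)
Q = (731/100)²/((731/100) + 10) = (534361/10000)/(1731/100) = 534361/173100 in ≈ 3.087 in

Q = 534361/173100 in ≈ 3.087 in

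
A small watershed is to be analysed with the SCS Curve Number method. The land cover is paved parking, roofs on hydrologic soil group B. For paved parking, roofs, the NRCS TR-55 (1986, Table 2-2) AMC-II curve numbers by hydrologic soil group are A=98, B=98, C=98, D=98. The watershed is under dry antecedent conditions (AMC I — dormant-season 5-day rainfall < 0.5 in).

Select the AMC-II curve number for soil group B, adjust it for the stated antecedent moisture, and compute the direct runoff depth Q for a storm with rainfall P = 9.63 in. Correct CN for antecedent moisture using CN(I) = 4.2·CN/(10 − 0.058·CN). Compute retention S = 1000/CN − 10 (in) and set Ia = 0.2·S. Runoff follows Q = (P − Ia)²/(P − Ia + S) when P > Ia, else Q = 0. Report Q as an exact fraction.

Q = 962217779329/106082388300 in ≈ 9.070 in

NRCS table: paved parking, roofs, soil group B → CN(II) = 98
Dry (AMC I): CN(I) = 4.2·98/(10 − 0.058·98) = (2058/5)/(1079/250) = 102900/1079 ≈ 95.366
Retention S: 1000/CN − 10 with CN=95.366 → S = 500/1029 ≈ 0.486 in
Initial abstraction Ia = S/5 = (500/1029)/5 = 100/1029 ≈ 0.097 in
Excess rainfall: 9.630 − 0.097 = 9.533 in; P > Ia so Q > 0
Q = (980927/102900)²/((980927/102900) + 500/1029) = (962217779329/10588410000)/(1030927/102900) = 962217779329/106082388300 in ≈ 9.070 in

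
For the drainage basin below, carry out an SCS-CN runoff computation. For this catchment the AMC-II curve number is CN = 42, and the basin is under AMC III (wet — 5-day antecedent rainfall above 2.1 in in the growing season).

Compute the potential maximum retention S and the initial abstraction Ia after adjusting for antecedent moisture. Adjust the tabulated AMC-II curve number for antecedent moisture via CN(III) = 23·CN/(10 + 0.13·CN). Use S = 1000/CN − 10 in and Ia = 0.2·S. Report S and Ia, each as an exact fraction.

Adjust CN=42 to AMC III: 23·42/(10 + 0.13·42) → 966 ÷ (773/50) = 48300/773 ≈ 62.484
Max retention: S = 1000/(48300/773) − 10 = 2900/483 in (≈ 6.004 in)
Ia = 0.2·(2900/483) = 580/483 in ≈ 1.201 in

S = 2900/483 in ≈ 6.004 in; Ia = 580/483 in ≈ 1.201 in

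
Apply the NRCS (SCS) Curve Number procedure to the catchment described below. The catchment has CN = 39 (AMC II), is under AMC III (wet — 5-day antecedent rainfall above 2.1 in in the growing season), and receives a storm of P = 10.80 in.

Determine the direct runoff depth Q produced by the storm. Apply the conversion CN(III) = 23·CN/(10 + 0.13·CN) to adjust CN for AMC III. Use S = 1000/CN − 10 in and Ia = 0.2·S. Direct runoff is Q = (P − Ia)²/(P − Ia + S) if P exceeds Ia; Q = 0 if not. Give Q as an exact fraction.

Adjust CN=39 to AMC III: 23·39/(10 + 0.13·39) → 897 ÷ (1507/100) = 89700/1507 ≈ 59.522
Max retention: S = 1000/(89700/1507) − 10 = 6100/897 in (≈ 6.800 in)
Ia = 0.2·(6100/897) = 1220/897 in ≈ 1.360 in
Excess rainfall: 10.800 − 1.360 = 9.440 in; P > Ia so Q > 0
Q = (42338/4485)²/((42338/4485) + 6100/897) = (1792506244/20115225)/(72838/4485) = 896253122/163339215 in ≈ 5.487 in

Q = 896253122/163339215 in ≈ 5.487 in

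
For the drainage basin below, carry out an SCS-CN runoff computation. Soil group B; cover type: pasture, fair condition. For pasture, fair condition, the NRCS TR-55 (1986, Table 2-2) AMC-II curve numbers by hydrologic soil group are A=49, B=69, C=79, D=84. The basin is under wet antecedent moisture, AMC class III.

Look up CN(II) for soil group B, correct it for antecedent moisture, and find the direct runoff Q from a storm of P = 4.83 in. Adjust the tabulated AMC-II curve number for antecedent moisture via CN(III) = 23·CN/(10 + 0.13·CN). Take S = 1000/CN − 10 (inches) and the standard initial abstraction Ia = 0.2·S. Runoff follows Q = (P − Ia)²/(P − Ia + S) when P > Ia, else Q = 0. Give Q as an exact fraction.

NRCS table: pasture, fair condition, soil group B → CN(II) = 69
Adjust CN=69 to AMC III: 23·69/(10 + 0.13·69) → 1587 ÷ (1897/100) = 158700/1897 ≈ 83.658
Retention S: 1000/CN − 10 with CN=83.658 → S = 3100/1587 ≈ 1.953 in
Initial abstraction Ia = S/5 = (3100/1587)/5 = 620/1587 ≈ 0.391 in
Since P=4.830 > Ia=0.391: effective rainfall P−Ia = 704521/158700 in
Q: (704521/158700)² ÷ (1014521/158700) = 496349839441/161004482700 in (≈ 3.083 in)

Q = 496349839441/161004482700 in ≈ 3.083 in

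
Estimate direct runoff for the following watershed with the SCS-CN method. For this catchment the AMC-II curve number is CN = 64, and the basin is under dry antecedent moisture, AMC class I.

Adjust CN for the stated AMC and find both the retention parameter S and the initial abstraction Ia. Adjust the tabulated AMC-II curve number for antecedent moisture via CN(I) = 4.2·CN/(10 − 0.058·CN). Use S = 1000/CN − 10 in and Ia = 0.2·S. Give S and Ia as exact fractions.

S = 375/28 in ≈ 13.393 in; Ia = 75/28 in ≈ 2.679 in

Adjust CN=64 to AMC I: 4.2·64/(10 − 0.058·64) → (1344/5) ÷ (786/125) = 5600/131 ≈ 42.748
Retention S: 1000/CN − 10 with CN=42.748 → S = 375/28 ≈ 13.393 in
Ia = 0.2·(375/28) = 75/28 in ≈ 2.679 in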